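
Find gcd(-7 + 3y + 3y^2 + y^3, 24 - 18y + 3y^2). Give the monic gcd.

Euclidean algorithm in ℚ[y]:
  y^3 + 3y^2 + 3y - 7 = ((1/3)y + 3)(3y^2 - 18y + 24) + (49y - 79)
  3y^2 - 18y + 24 = ((3/49)y - 645/2401)(49y - 79) + (6669/2401)
  49y - 79 = ((117649/6669)y - 189679/6669)(6669/2401) + (0)
The last nonzero remainder is the constant 6669/2401, so the polynomials are coprime and gcd = 1.

1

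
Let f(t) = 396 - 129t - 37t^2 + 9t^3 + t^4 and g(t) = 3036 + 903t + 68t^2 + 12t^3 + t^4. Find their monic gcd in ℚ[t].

Repeated division with remainder:
  t^4 + 9t^3 - 37t^2 - 129t + 396 = (t^4 + 12t^3 + 68t^2 + 903t + 3036) + (-3t^3 - 105t^2 - 1032t - 2640)
  t^4 + 12t^3 + 68t^2 + 903t + 3036 = (-(1/3)t + 23/3)(-3t^3 - 105t^2 - 1032t - 2640) + (529t^2 + 7935t + 23276)
  -3t^3 - 105t^2 - 1032t - 2640 = (-(3/529)t - 60/529)(529t^2 + 7935t + 23276) + (0)
Last nonzero remainder: 529t^2 + 7935t + 23276. Dividing through by 529 gives the monic gcd t^2 + 15t + 44.

44 + 15t + t^2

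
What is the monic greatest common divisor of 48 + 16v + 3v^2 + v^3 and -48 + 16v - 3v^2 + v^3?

16 + v^2

Repeated division with remainder:
  v^3 + 3v^2 + 16v + 48 = (v^3 - 3v^2 + 16v - 48) + (6v^2 + 96)
  v^3 - 3v^2 + 16v - 48 = ((1/6)v - 1/2)(6v^2 + 96) + (0)
Last nonzero remainder: 6v^2 + 96. Dividing through by 6 gives the monic gcd v^2 + 16.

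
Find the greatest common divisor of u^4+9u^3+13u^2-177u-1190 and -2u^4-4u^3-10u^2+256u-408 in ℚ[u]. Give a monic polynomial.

u^2+7u+34

Apply the Euclidean algorithm:
  u^4+9u^3+13u^2-177u-1190 = (-1/2)(-2u^4-4u^3-10u^2+256u-408) + (7u^3+8u^2-49u-1394)
  -2u^4-4u^3-10u^2+256u-408 = (-(2/7)u-12/49)(7u^3+8u^2-49u-1394) + (-(1080/49)u^2-(1080/7)u-36720/49)
  7u^3+8u^2-49u-1394 = (-(343/1080)u+2009/1080)(-(1080/49)u^2-(1080/7)u-36720/49) + (0)
Last nonzero remainder: -(1080/49)u^2-(1080/7)u-36720/49. Dividing through by -1080/49 gives the monic gcd u^2+7u+34.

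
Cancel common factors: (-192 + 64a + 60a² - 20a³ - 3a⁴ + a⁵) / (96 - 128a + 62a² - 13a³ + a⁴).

(8 + 6a + a²)/(-4 + a)

Euclidean algorithm in ℚ[a]:
  a⁵ - 3a⁴ - 20a³ + 60a² + 64a - 192 = (a + 10)(a⁴ - 13a³ + 62a² - 128a + 96) + (48a³ - 432a² + 1248a - 1152)
  a⁴ - 13a³ + 62a² - 128a + 96 = ((1/48)a - 1/12)(48a³ - 432a² + 1248a - 1152) + (0)
Last nonzero remainder: 48a³ - 432a² + 1248a - 1152. Dividing through by 48 gives the monic gcd a³ - 9a² + 26a - 24.
Cancel a³ - 9a² + 26a - 24 from numerator and denominator to get the reduced form.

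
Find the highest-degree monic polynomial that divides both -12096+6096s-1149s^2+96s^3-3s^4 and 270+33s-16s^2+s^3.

Euclidean algorithm in ℚ[s]:
  -3s^4+96s^3-1149s^2+6096s-12096 = (-3s+48)(s^3-16s^2+33s+270) + (-282s^2+5322s-25056)
  s^3-16s^2+33s+270 = (-(1/282)s-45/4418)(-282s^2+5322s-25056) + (-(3630/2209)s+32670/2209)
  -282s^2+5322s-25056 = ((103823/605)s-1024976/605)(-(3630/2209)s+32670/2209) + (0)
Last nonzero remainder: -(3630/2209)s+32670/2209. Dividing through by -3630/2209 gives the monic gcd s-9.

-9+s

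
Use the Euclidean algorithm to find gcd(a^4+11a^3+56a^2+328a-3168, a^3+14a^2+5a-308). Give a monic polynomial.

By polynomial division,
  a^4+11a^3+56a^2+328a-3168 = (a-3)(a^3+14a^2+5a-308) + (93a^2+651a-4092)
  a^3+14a^2+5a-308 = ((1/93)a+7/93)(93a^2+651a-4092) + (0)
Last nonzero remainder: 93a^2+651a-4092. Dividing through by 93 gives the monic gcd a^2+7a-44.

a^2+7a-44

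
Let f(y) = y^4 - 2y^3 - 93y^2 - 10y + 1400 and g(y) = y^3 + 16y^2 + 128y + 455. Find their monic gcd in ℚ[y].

Euclidean algorithm in ℚ[y]:
  y^4 - 2y^3 - 93y^2 - 10y + 1400 = (y - 18)(y^3 + 16y^2 + 128y + 455) + (67y^2 + 1839y + 9590)
  y^3 + 16y^2 + 128y + 455 = ((1/67)y - 767/4489)(67y^2 + 1839y + 9590) + ((1342575/4489)y + 9398025/4489)
  67y^2 + 1839y + 9590 = ((300763/1342575)y + 1229986/268515)((1342575/4489)y + 9398025/4489) + (0)
Last nonzero remainder: (1342575/4489)y + 9398025/4489. Dividing through by 1342575/4489 gives the monic gcd y + 7.

y + 7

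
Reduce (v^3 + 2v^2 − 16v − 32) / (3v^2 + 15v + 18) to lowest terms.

(v^2 − 16)/(3v + 9)

Euclidean algorithm in ℚ[v]:
  v^3 + 2v^2 − 16v − 32 = ((1/3)v − 1)(3v^2 + 15v + 18) + (−7v − 14)
  3v^2 + 15v + 18 = (−(3/7)v − 9/7)(−7v − 14) + (0)
Last nonzero remainder: −7v − 14. Dividing through by −7 gives the monic gcd v + 2.
Cancel v + 2 from numerator and denominator to get the reduced form.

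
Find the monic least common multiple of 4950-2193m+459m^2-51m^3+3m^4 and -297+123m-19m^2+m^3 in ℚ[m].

-14850+8229m-2108m^2+306m^3-26m^4+m^5

Repeated division with remainder:
  3m^4-51m^3+459m^2-2193m+4950 = (3m+6)(m^3-19m^2+123m-297) + (204m^2-2040m+6732)
  m^3-19m^2+123m-297 = ((1/204)m-3/68)(204m^2-2040m+6732) + (0)
Last nonzero remainder: 204m^2-2040m+6732. Dividing through by 204 gives the monic gcd m^2-10m+33.
Then lcm(f, g) = f·g / gcd(f, g); expanding and making the result monic gives the answer.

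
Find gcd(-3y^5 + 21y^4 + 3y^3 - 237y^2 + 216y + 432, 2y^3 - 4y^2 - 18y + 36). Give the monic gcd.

Euclidean algorithm in ℚ[y]:
  -3y^5 + 21y^4 + 3y^3 - 237y^2 + 216y + 432 = (-(3/2)y^2 + (15/2)y + 3)(2y^3 - 4y^2 - 18y + 36) + (-36y^2 + 324)
  2y^3 - 4y^2 - 18y + 36 = (-(1/18)y + 1/9)(-36y^2 + 324) + (0)
Last nonzero remainder: -36y^2 + 324. Dividing through by -36 gives the monic gcd y^2 - 9.

y^2 - 9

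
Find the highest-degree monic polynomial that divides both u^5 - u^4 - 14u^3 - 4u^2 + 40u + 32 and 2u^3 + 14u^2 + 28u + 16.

u^2 + 3u + 2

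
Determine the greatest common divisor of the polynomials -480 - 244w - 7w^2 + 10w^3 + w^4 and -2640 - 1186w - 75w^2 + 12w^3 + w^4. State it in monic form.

24 + 11w + w^2

Apply the Euclidean algorithm:
  w^4 + 10w^3 - 7w^2 - 244w - 480 = (w^4 + 12w^3 - 75w^2 - 1186w - 2640) + (-2w^3 + 68w^2 + 942w + 2160)
  w^4 + 12w^3 - 75w^2 - 1186w - 2640 = (-(1/2)w - 23)(-2w^3 + 68w^2 + 942w + 2160) + (1960w^2 + 21560w + 47040)
  -2w^3 + 68w^2 + 942w + 2160 = (-(1/980)w + 9/196)(1960w^2 + 21560w + 47040) + (0)
Last nonzero remainder: 1960w^2 + 21560w + 47040. Dividing through by 1960 gives the monic gcd w^2 + 11w + 24.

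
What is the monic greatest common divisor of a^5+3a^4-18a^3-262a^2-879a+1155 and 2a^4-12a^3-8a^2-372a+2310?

By polynomial division,
  a^5+3a^4-18a^3-262a^2-879a+1155 = ((1/2)a+9/2)(2a^4-12a^3-8a^2-372a+2310) + (40a^3-40a^2-360a-9240)
  2a^4-12a^3-8a^2-372a+2310 = ((1/20)a-1/4)(40a^3-40a^2-360a-9240) + (0)
Last nonzero remainder: 40a^3-40a^2-360a-9240. Dividing through by 40 gives the monic gcd a^3-a^2-9a-231.

a^3-a^2-9a-231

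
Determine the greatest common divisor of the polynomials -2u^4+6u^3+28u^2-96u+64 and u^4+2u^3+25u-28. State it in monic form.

u^2+3u-4

By polynomial division,
  -2u^4+6u^3+28u^2-96u+64 = (-2)(u^4+2u^3+25u-28) + (10u^3+28u^2-46u+8)
  u^4+2u^3+25u-28 = ((1/10)u-2/25)(10u^3+28u^2-46u+8) + ((171/25)u^2+(513/25)u-684/25)
  10u^3+28u^2-46u+8 = ((250/171)u-50/171)((171/25)u^2+(513/25)u-684/25) + (0)
Last nonzero remainder: (171/25)u^2+(513/25)u-684/25. Dividing through by 171/25 gives the monic gcd u^2+3u-4.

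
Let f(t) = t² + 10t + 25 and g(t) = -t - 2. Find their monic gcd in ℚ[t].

1

Apply the Euclidean algorithm:
  t² + 10t + 25 = (-t - 8)(-t - 2) + (9)
  -t - 2 = (-(1/9)t - 2/9)(9) + (0)
The last nonzero remainder is the constant 9, so the polynomials are coprime and gcd = 1.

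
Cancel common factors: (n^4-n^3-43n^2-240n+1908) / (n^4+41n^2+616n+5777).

(n^2-12n+36)/(n^2-11n+109)

By polynomial division,
  n^4-n^3-43n^2-240n+1908 = (n^4+41n^2+616n+5777) + (-n^3-84n^2-856n-3869)
  n^4+41n^2+616n+5777 = (-n+84)(-n^3-84n^2-856n-3869) + (6241n^2+68651n+330773)
  -n^3-84n^2-856n-3869 = (-(1/6241)n-73/6241)(6241n^2+68651n+330773) + (0)
Last nonzero remainder: 6241n^2+68651n+330773. Dividing through by 6241 gives the monic gcd n^2+11n+53.
Cancel n^2+11n+53 from numerator and denominator to get the reduced form.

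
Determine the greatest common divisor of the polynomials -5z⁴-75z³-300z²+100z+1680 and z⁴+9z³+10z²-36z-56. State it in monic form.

Apply the Euclidean algorithm:
  -5z⁴-75z³-300z²+100z+1680 = (-5)(z⁴+9z³+10z²-36z-56) + (-30z³-250z²-80z+1400)
  z⁴+9z³+10z²-36z-56 = (-(1/30)z-1/45)(-30z³-250z²-80z+1400) + ((16/9)z²+(80/9)z-224/9)
  -30z³-250z²-80z+1400 = (-(135/8)z-225/4)((16/9)z²+(80/9)z-224/9) + (0)
Last nonzero remainder: (16/9)z²+(80/9)z-224/9. Dividing through by 16/9 gives the monic gcd z²+5z-14.

z²+5z-14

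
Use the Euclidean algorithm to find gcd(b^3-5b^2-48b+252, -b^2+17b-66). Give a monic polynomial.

Repeated division with remainder:
  b^3-5b^2-48b+252 = (-b-12)(-b^2+17b-66) + (90b-540)
  -b^2+17b-66 = (-(1/90)b+11/90)(90b-540) + (0)
Last nonzero remainder: 90b-540. Dividing through by 90 gives the monic gcd b-6.

b-6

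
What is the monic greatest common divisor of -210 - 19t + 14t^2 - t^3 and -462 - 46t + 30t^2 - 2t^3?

-21 - 4t + t^2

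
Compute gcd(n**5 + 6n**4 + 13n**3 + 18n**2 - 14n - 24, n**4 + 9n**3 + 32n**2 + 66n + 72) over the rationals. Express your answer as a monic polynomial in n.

n**3 + 6n**2 + 14n + 24

By polynomial division,
  n**5 + 6n**4 + 13n**3 + 18n**2 - 14n - 24 = (n - 3)(n**4 + 9n**3 + 32n**2 + 66n + 72) + (8n**3 + 48n**2 + 112n + 192)
  n**4 + 9n**3 + 32n**2 + 66n + 72 = ((1/8)n + 3/8)(8n**3 + 48n**2 + 112n + 192) + (0)
Last nonzero remainder: 8n**3 + 48n**2 + 112n + 192. Dividing through by 8 gives the monic gcd n**3 + 6n**2 + 14n + 24.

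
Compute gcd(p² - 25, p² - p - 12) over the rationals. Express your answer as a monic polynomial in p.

1

Repeated division with remainder:
  p² - 25 = (p² - p - 12) + (p - 13)
  p² - p - 12 = (p + 12)(p - 13) + (144)
  p - 13 = ((1/144)p - 13/144)(144) + (0)
The last nonzero remainder is the constant 144, so the polynomials are coprime and gcd = 1.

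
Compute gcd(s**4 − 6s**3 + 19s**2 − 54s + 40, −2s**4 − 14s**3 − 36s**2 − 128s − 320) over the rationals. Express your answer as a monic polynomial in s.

Repeated division with remainder:
  s**4 − 6s**3 + 19s**2 − 54s + 40 = (−1/2)(−2s**4 − 14s**3 − 36s**2 − 128s − 320) + (−13s**3 + s**2 − 118s − 120)
  −2s**4 − 14s**3 − 36s**2 − 128s − 320 = ((2/13)s + 184/169)(−13s**3 + s**2 − 118s − 120) + (−(3200/169)s**2 + (3200/169)s − 32000/169)
  −13s**3 + s**2 − 118s − 120 = ((2197/3200)s + 507/800)(−(3200/169)s**2 + (3200/169)s − 32000/169) + (0)
Last nonzero remainder: −(3200/169)s**2 + (3200/169)s − 32000/169. Dividing through by −3200/169 gives the monic gcd s**2 − s + 10.

s**2 − s + 10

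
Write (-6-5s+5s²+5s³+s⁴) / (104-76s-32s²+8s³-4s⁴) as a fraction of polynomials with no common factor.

(-3-4s-s²)/(52-12s+4s²)

Euclidean algorithm in ℚ[s]:
  s⁴+5s³+5s²-5s-6 = (-1/4)(-4s⁴+8s³-32s²-76s+104) + (7s³-3s²-24s+20)
  -4s⁴+8s³-32s²-76s+104 = (-(4/7)s+44/49)(7s³-3s²-24s+20) + (-(2108/49)s²-(2108/49)s+4216/49)
  7s³-3s²-24s+20 = (-(343/2108)s+245/1054)(-(2108/49)s²-(2108/49)s+4216/49) + (0)
Last nonzero remainder: -(2108/49)s²-(2108/49)s+4216/49. Dividing through by -2108/49 gives the monic gcd s²+s-2.
Cancel s²+s-2 from numerator and denominator to get the reduced form.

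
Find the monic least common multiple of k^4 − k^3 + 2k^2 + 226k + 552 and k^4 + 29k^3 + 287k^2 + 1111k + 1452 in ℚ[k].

Euclidean algorithm in ℚ[k]:
  k^4 − k^3 + 2k^2 + 226k + 552 = (k^4 + 29k^3 + 287k^2 + 1111k + 1452) + (−30k^3 − 285k^2 − 885k − 900)
  k^4 + 29k^3 + 287k^2 + 1111k + 1452 = (−(1/30)k − 13/20)(−30k^3 − 285k^2 − 885k − 900) + ((289/4)k^2 + (2023/4)k + 867)
  −30k^3 − 285k^2 − 885k − 900 = (−(120/289)k − 300/289)((289/4)k^2 + (2023/4)k + 867) + (0)
Last nonzero remainder: (289/4)k^2 + (2023/4)k + 867. Dividing through by 289/4 gives the monic gcd k^2 + 7k + 12.
Then lcm(f, g) = f·g / gcd(f, g); expanding and making the result monic gives the answer.

k^6 + 21k^5 + 101k^4 + 149k^3 + 5766k^2 + 39490k + 66792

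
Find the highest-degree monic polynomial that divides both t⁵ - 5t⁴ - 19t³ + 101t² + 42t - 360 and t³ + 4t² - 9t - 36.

t² + t - 12

Repeated division with remainder:
  t⁵ - 5t⁴ - 19t³ + 101t² + 42t - 360 = (t² - 9t + 26)(t³ + 4t² - 9t - 36) + (-48t² - 48t + 576)
  t³ + 4t² - 9t - 36 = (-(1/48)t - 1/16)(-48t² - 48t + 576) + (0)
Last nonzero remainder: -48t² - 48t + 576. Dividing through by -48 gives the monic gcd t² + t - 12.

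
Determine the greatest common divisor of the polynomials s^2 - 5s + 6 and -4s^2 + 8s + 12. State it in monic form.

s - 3

Euclidean algorithm in ℚ[s]:
  s^2 - 5s + 6 = (-1/4)(-4s^2 + 8s + 12) + (-3s + 9)
  -4s^2 + 8s + 12 = ((4/3)s + 4/3)(-3s + 9) + (0)
Last nonzero remainder: -3s + 9. Dividing through by -3 gives the monic gcd s - 3.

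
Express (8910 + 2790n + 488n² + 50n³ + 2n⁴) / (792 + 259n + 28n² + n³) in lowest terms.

By polynomial division,
  2n⁴ + 50n³ + 488n² + 2790n + 8910 = (2n - 6)(n³ + 28n² + 259n + 792) + (138n² + 2760n + 13662)
  n³ + 28n² + 259n + 792 = ((1/138)n + 4/69)(138n² + 2760n + 13662) + (0)
Last nonzero remainder: 138n² + 2760n + 13662. Dividing through by 138 gives the monic gcd n² + 20n + 99.
Cancel n² + 20n + 99 from numerator and denominator to get the reduced form.

(90 + 10n + 2n²)/(8 + n)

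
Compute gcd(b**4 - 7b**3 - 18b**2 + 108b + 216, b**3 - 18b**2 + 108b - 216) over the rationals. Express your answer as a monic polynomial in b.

b**2 - 12b + 36

By polynomial division,
  b**4 - 7b**3 - 18b**2 + 108b + 216 = (b + 11)(b**3 - 18b**2 + 108b - 216) + (72b**2 - 864b + 2592)
  b**3 - 18b**2 + 108b - 216 = ((1/72)b - 1/12)(72b**2 - 864b + 2592) + (0)
Last nonzero remainder: 72b**2 - 864b + 2592. Dividing through by 72 gives the monic gcd b**2 - 12b + 36.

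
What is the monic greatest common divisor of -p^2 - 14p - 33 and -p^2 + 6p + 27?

p + 3

Repeated division with remainder:
  -p^2 - 14p - 33 = (-p^2 + 6p + 27) + (-20p - 60)
  -p^2 + 6p + 27 = ((1/20)p - 9/20)(-20p - 60) + (0)
Last nonzero remainder: -20p - 60. Dividing through by -20 gives the monic gcd p + 3.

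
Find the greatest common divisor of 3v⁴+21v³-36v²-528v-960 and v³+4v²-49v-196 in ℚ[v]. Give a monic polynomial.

Repeated division with remainder:
  3v⁴+21v³-36v²-528v-960 = (3v+9)(v³+4v²-49v-196) + (75v²+501v+804)
  v³+4v²-49v-196 = ((1/75)v-67/1875)(75v²+501v+804) + (-(26136/625)v-104544/625)
  75v²+501v+804 = (-(15625/8712)v-41875/8712)(-(26136/625)v-104544/625) + (0)
Last nonzero remainder: -(26136/625)v-104544/625. Dividing through by -26136/625 gives the monic gcd v+4.

v+4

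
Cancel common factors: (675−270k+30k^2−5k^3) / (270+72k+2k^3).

(15−5k)/(6+2k)

Repeated division with remainder:
  −5k^3+30k^2−270k+675 = (−5/2)(2k^3+72k+270) + (30k^2−90k+1350)
  2k^3+72k+270 = ((1/15)k+1/5)(30k^2−90k+1350) + (0)
Last nonzero remainder: 30k^2−90k+1350. Dividing through by 30 gives the monic gcd k^2−3k+45.
Cancel k^2−3k+45 from numerator and denominator to get the reduced form.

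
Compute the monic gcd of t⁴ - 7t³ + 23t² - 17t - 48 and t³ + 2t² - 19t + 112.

Apply the Euclidean algorithm:
  t⁴ - 7t³ + 23t² - 17t - 48 = (t - 9)(t³ + 2t² - 19t + 112) + (60t² - 300t + 960)
  t³ + 2t² - 19t + 112 = ((1/60)t + 7/60)(60t² - 300t + 960) + (0)
Last nonzero remainder: 60t² - 300t + 960. Dividing through by 60 gives the monic gcd t² - 5t + 16.

t² - 5t + 16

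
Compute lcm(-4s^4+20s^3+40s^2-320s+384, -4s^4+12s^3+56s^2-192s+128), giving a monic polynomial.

Euclidean algorithm in ℚ[s]:
  -4s^4+20s^3+40s^2-320s+384 = (-4s^4+12s^3+56s^2-192s+128) + (8s^3-16s^2-128s+256)
  -4s^4+12s^3+56s^2-192s+128 = (-(1/2)s+1/2)(8s^3-16s^2-128s+256) + (0)
Last nonzero remainder: 8s^3-16s^2-128s+256. Dividing through by 8 gives the monic gcd s^3-2s^2-16s+32.
Then lcm(f, g) = f·g / gcd(f, g); expanding and making the result monic gives the answer.

s^5-6s^4-5s^3+90s^2-176s+96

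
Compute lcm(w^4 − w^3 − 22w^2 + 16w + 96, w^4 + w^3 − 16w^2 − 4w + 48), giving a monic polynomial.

Apply the Euclidean algorithm:
  w^4 − w^3 − 22w^2 + 16w + 96 = (w^4 + w^3 − 16w^2 − 4w + 48) + (−2w^3 − 6w^2 + 20w + 48)
  w^4 + w^3 − 16w^2 − 4w + 48 = (−(1/2)w + 1)(−2w^3 − 6w^2 + 20w + 48) + (0)
Last nonzero remainder: −2w^3 − 6w^2 + 20w + 48. Dividing through by −2 gives the monic gcd w^3 + 3w^2 − 10w − 24.
Then lcm(f, g) = f·g / gcd(f, g); expanding and making the result monic gives the answer.

w^5 − 3w^4 − 20w^3 + 60w^2 + 64w − 192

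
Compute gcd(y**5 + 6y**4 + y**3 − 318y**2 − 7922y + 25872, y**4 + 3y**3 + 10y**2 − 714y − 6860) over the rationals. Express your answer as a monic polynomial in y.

Repeated division with remainder:
  y**5 + 6y**4 + y**3 − 318y**2 − 7922y + 25872 = (y + 3)(y**4 + 3y**3 + 10y**2 − 714y − 6860) + (−18y**3 + 366y**2 + 1080y + 46452)
  y**4 + 3y**3 + 10y**2 − 714y − 6860 = (−(1/18)y − 35/27)(−18y**3 + 366y**2 + 1080y + 46452) + ((4900/9)y**2 + (9800/3)y + 480200/9)
  −18y**3 + 366y**2 + 1080y + 46452 = (−(81/2450)y + 2133/2450)((4900/9)y**2 + (9800/3)y + 480200/9) + (0)
Last nonzero remainder: (4900/9)y**2 + (9800/3)y + 480200/9. Dividing through by 4900/9 gives the monic gcd y**2 + 6y + 98.

y**2 + 6y + 98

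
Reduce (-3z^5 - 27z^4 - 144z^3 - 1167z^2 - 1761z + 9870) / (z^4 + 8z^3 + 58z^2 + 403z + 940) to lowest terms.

(-3z^2 - 15z + 42)/(z + 4)

Repeated division with remainder:
  -3z^5 - 27z^4 - 144z^3 - 1167z^2 - 1761z + 9870 = (-3z - 3)(z^4 + 8z^3 + 58z^2 + 403z + 940) + (54z^3 + 216z^2 + 2268z + 12690)
  z^4 + 8z^3 + 58z^2 + 403z + 940 = ((1/54)z + 2/27)(54z^3 + 216z^2 + 2268z + 12690) + (0)
Last nonzero remainder: 54z^3 + 216z^2 + 2268z + 12690. Dividing through by 54 gives the monic gcd z^3 + 4z^2 + 42z + 235.
Cancel z^3 + 4z^2 + 42z + 235 from numerator and denominator to get the reduced form.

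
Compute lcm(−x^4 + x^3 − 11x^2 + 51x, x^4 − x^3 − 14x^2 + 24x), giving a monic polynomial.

x^6 + x^5 + x^4 − 21x^3 − 190x^2 + 408x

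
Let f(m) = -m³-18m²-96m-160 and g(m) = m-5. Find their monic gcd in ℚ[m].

Euclidean algorithm in ℚ[m]:
  -m³-18m²-96m-160 = (-m²-23m-211)(m-5) + (-1215)
  m-5 = (-(1/1215)m+1/243)(-1215) + (0)
The last nonzero remainder is the constant -1215, so the polynomials are coprime and gcd = 1.

1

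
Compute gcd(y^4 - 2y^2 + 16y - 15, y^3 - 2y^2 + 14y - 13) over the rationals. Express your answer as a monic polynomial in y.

Repeated division with remainder:
  y^4 - 2y^2 + 16y - 15 = (y + 2)(y^3 - 2y^2 + 14y - 13) + (-12y^2 + y + 11)
  y^3 - 2y^2 + 14y - 13 = (-(1/12)y + 23/144)(-12y^2 + y + 11) + ((2125/144)y - 2125/144)
  -12y^2 + y + 11 = (-(1728/2125)y - 1584/2125)((2125/144)y - 2125/144) + (0)
Last nonzero remainder: (2125/144)y - 2125/144. Dividing through by 2125/144 gives the monic gcd y - 1.

y - 1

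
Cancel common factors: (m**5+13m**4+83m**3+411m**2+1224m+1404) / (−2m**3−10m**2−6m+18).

Apply the Euclidean algorithm:
  m**5+13m**4+83m**3+411m**2+1224m+1404 = (−(1/2)m**2−4m−20)(−2m**3−10m**2−6m+18) + (196m**2+1176m+1764)
  −2m**3−10m**2−6m+18 = (−(1/98)m+1/98)(196m**2+1176m+1764) + (0)
Last nonzero remainder: 196m**2+1176m+1764. Dividing through by 196 gives the monic gcd m**2+6m+9.
Cancel m**2+6m+9 from numerator and denominator to get the reduced form.

(−m**3−7m**2−32m−156)/(2m−2)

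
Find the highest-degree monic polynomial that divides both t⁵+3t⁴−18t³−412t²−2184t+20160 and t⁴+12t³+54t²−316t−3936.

By polynomial division,
  t⁵+3t⁴−18t³−412t²−2184t+20160 = (t−9)(t⁴+12t³+54t²−316t−3936) + (36t³+390t²−1092t−15264)
  t⁴+12t³+54t²−316t−3936 = ((1/36)t+7/216)(36t³+390t²−1092t−15264) + ((2581/36)t²+(2581/18)t−10324/3)
  36t³+390t²−1092t−15264 = ((1296/2581)t+11448/2581)((2581/36)t²+(2581/18)t−10324/3) + (0)
Last nonzero remainder: (2581/36)t²+(2581/18)t−10324/3. Dividing through by 2581/36 gives the monic gcd t²+2t−48.

t²+2t−48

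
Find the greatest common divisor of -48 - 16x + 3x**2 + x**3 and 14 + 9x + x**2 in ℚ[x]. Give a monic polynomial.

1

Repeated division with remainder:
  x**3 + 3x**2 - 16x - 48 = (x - 6)(x**2 + 9x + 14) + (24x + 36)
  x**2 + 9x + 14 = ((1/24)x + 5/16)(24x + 36) + (11/4)
  24x + 36 = ((96/11)x + 144/11)(11/4) + (0)
The last nonzero remainder is the constant 11/4, so the polynomials are coprime and gcd = 1.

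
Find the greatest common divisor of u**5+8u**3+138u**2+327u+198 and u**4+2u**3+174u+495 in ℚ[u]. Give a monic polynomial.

u**3−3u**2+15u+99

Repeated division with remainder:
  u**5+8u**3+138u**2+327u+198 = (u−2)(u**4+2u**3+174u+495) + (12u**3−36u**2+180u+1188)
  u**4+2u**3+174u+495 = ((1/12)u+5/12)(12u**3−36u**2+180u+1188) + (0)
Last nonzero remainder: 12u**3−36u**2+180u+1188. Dividing through by 12 gives the monic gcd u**3−3u**2+15u+99.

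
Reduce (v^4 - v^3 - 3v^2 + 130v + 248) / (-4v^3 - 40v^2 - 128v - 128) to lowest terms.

Apply the Euclidean algorithm:
  v^4 - v^3 - 3v^2 + 130v + 248 = (-(1/4)v + 11/4)(-4v^3 - 40v^2 - 128v - 128) + (75v^2 + 450v + 600)
  -4v^3 - 40v^2 - 128v - 128 = (-(4/75)v - 16/75)(75v^2 + 450v + 600) + (0)
Last nonzero remainder: 75v^2 + 450v + 600. Dividing through by 75 gives the monic gcd v^2 + 6v + 8.
Cancel v^2 + 6v + 8 from numerator and denominator to get the reduced form.

(-v^2 + 7v - 31)/(4v + 16)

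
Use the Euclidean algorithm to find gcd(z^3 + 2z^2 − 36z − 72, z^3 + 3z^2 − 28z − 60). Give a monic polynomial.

Apply the Euclidean algorithm:
  z^3 + 2z^2 − 36z − 72 = (z^3 + 3z^2 − 28z − 60) + (−z^2 − 8z − 12)
  z^3 + 3z^2 − 28z − 60 = (−z + 5)(−z^2 − 8z − 12) + (0)
Last nonzero remainder: −z^2 − 8z − 12. Dividing through by −1 gives the monic gcd z^2 + 8z + 12.

z^2 + 8z + 12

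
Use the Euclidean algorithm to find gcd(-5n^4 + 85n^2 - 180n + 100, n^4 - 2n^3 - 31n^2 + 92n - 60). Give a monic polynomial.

n^2 - 3n + 2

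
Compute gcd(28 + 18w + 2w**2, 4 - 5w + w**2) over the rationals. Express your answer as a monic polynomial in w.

1

Repeated division with remainder:
  2w**2 + 18w + 28 = (2)(w**2 - 5w + 4) + (28w + 20)
  w**2 - 5w + 4 = ((1/28)w - 10/49)(28w + 20) + (396/49)
  28w + 20 = ((343/99)w + 245/99)(396/49) + (0)
The last nonzero remainder is the constant 396/49, so the polynomials are coprime and gcd = 1.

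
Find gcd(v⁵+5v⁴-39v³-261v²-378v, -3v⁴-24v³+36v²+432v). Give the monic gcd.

Euclidean algorithm in ℚ[v]:
  v⁵+5v⁴-39v³-261v²-378v = (-(1/3)v+1)(-3v⁴-24v³+36v²+432v) + (-3v³-153v²-810v)
  -3v⁴-24v³+36v²+432v = (v-43)(-3v³-153v²-810v) + (-5733v²-34398v)
  -3v³-153v²-810v = ((1/1911)v+15/637)(-5733v²-34398v) + (0)
Last nonzero remainder: -5733v²-34398v. Dividing through by -5733 gives the monic gcd v²+6v.

v²+6v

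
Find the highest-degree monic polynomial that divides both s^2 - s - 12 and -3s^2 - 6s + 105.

By polynomial division,
  s^2 - s - 12 = (-1/3)(-3s^2 - 6s + 105) + (-3s + 23)
  -3s^2 - 6s + 105 = (s + 29/3)(-3s + 23) + (-352/3)
  -3s + 23 = ((9/352)s - 69/352)(-352/3) + (0)
The last nonzero remainder is the constant -352/3, so the polynomials are coprime and gcd = 1.

1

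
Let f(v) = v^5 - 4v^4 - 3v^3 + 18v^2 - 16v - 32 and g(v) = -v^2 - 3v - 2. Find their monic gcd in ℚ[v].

By polynomial division,
  v^5 - 4v^4 - 3v^3 + 18v^2 - 16v - 32 = (-v^3 + 7v^2 - 16v + 16)(-v^2 - 3v - 2) + (0)
Last nonzero remainder: -v^2 - 3v - 2. Dividing through by -1 gives the monic gcd v^2 + 3v + 2.

v^2 + 3v + 2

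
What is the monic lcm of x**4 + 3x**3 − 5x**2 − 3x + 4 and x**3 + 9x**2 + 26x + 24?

x**6 + 8x**5 + 16x**4 − 10x**3 − 41x**2 + 2x + 24

Repeated division with remainder:
  x**4 + 3x**3 − 5x**2 − 3x + 4 = (x − 6)(x**3 + 9x**2 + 26x + 24) + (23x**2 + 129x + 148)
  x**3 + 9x**2 + 26x + 24 = ((1/23)x + 78/529)(23x**2 + 129x + 148) + ((288/529)x + 1152/529)
  23x**2 + 129x + 148 = ((12167/288)x + 19573/288)((288/529)x + 1152/529) + (0)
Last nonzero remainder: (288/529)x + 1152/529. Dividing through by 288/529 gives the monic gcd x + 4.
Then lcm(f, g) = f·g / gcd(f, g); expanding and making the result monic gives the answer.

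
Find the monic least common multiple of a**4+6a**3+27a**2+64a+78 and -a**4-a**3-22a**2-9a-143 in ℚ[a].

Apply the Euclidean algorithm:
  a**4+6a**3+27a**2+64a+78 = (-1)(-a**4-a**3-22a**2-9a-143) + (5a**3+5a**2+55a-65)
  -a**4-a**3-22a**2-9a-143 = (-(1/5)a)(5a**3+5a**2+55a-65) + (-11a**2-22a-143)
  5a**3+5a**2+55a-65 = (-(5/11)a+5/11)(-11a**2-22a-143) + (0)
Last nonzero remainder: -11a**2-22a-143. Dividing through by -11 gives the monic gcd a**2+2a+13.
Then lcm(f, g) = f·g / gcd(f, g); expanding and making the result monic gives the answer.

a**6+5a**5+32a**4+103a**3+311a**2+626a+858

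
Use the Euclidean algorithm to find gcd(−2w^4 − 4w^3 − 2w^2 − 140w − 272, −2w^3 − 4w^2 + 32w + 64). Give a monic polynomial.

Repeated division with remainder:
  −2w^4 − 4w^3 − 2w^2 − 140w − 272 = (w)(−2w^3 − 4w^2 + 32w + 64) + (−34w^2 − 204w − 272)
  −2w^3 − 4w^2 + 32w + 64 = ((1/17)w − 4/17)(−34w^2 − 204w − 272) + (0)
Last nonzero remainder: −34w^2 − 204w − 272. Dividing through by −34 gives the monic gcd w^2 + 6w + 8.

w^2 + 6w + 8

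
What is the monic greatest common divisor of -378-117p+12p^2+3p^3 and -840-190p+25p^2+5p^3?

Apply the Euclidean algorithm:
  3p^3+12p^2-117p-378 = (3/5)(5p^3+25p^2-190p-840) + (-3p^2-3p+126)
  5p^3+25p^2-190p-840 = (-(5/3)p-20/3)(-3p^2-3p+126) + (0)
Last nonzero remainder: -3p^2-3p+126. Dividing through by -3 gives the monic gcd p^2+p-42.

-42+p+p^2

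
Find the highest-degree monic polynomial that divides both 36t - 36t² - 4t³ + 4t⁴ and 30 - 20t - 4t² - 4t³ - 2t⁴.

-3 + 2t + t²

Euclidean algorithm in ℚ[t]:
  4t⁴ - 4t³ - 36t² + 36t = (-2)(-2t⁴ - 4t³ - 4t² - 20t + 30) + (-12t³ - 44t² - 4t + 60)
  -2t⁴ - 4t³ - 4t² - 20t + 30 = ((1/6)t - 5/18)(-12t³ - 44t² - 4t + 60) + (-(140/9)t² - (280/9)t + 140/3)
  -12t³ - 44t² - 4t + 60 = ((27/35)t + 9/7)(-(140/9)t² - (280/9)t + 140/3) + (0)
Last nonzero remainder: -(140/9)t² - (280/9)t + 140/3. Dividing through by -140/9 gives the monic gcd t² + 2t - 3.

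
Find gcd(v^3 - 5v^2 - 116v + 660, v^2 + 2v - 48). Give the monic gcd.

v - 6

By polynomial division,
  v^3 - 5v^2 - 116v + 660 = (v - 7)(v^2 + 2v - 48) + (-54v + 324)
  v^2 + 2v - 48 = (-(1/54)v - 4/27)(-54v + 324) + (0)
Last nonzero remainder: -54v + 324. Dividing through by -54 gives the monic gcd v - 6.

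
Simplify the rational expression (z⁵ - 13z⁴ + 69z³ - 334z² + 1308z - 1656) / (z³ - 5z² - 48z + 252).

(z³ - z² + 21z - 46)/(z + 7)

Apply the Euclidean algorithm:
  z⁵ - 13z⁴ + 69z³ - 334z² + 1308z - 1656 = (z² - 8z + 77)(z³ - 5z² - 48z + 252) + (-585z² + 7020z - 21060)
  z³ - 5z² - 48z + 252 = (-(1/585)z - 7/585)(-585z² + 7020z - 21060) + (0)
Last nonzero remainder: -585z² + 7020z - 21060. Dividing through by -585 gives the monic gcd z² - 12z + 36.
Cancel z² - 12z + 36 from numerator and denominator to get the reduced form.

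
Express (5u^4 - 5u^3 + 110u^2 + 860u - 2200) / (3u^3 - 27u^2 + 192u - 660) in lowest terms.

Apply the Euclidean algorithm:
  5u^4 - 5u^3 + 110u^2 + 860u - 2200 = ((5/3)u + 40/3)(3u^3 - 27u^2 + 192u - 660) + (150u^2 - 600u + 6600)
  3u^3 - 27u^2 + 192u - 660 = ((1/50)u - 1/10)(150u^2 - 600u + 6600) + (0)
Last nonzero remainder: 150u^2 - 600u + 6600. Dividing through by 150 gives the monic gcd u^2 - 4u + 44.
Cancel u^2 - 4u + 44 from numerator and denominator to get the reduced form.

(5u^2 + 15u - 50)/(3u - 15)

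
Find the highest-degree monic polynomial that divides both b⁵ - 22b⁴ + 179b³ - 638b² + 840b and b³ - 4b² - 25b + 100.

b² - 9b + 20

Apply the Euclidean algorithm:
  b⁵ - 22b⁴ + 179b³ - 638b² + 840b = (b² - 18b + 132)(b³ - 4b² - 25b + 100) + (-660b² + 5940b - 13200)
  b³ - 4b² - 25b + 100 = (-(1/660)b - 1/132)(-660b² + 5940b - 13200) + (0)
Last nonzero remainder: -660b² + 5940b - 13200. Dividing through by -660 gives the monic gcd b² - 9b + 20.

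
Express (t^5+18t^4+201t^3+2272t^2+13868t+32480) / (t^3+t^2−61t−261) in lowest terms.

Apply the Euclidean algorithm:
  t^5+18t^4+201t^3+2272t^2+13868t+32480 = (t^2+17t+245)(t^3+t^2−61t−261) + (3325t^2+33250t+96425)
  t^3+t^2−61t−261 = ((1/3325)t−9/3325)(3325t^2+33250t+96425) + (0)
Last nonzero remainder: 3325t^2+33250t+96425. Dividing through by 3325 gives the monic gcd t^2+10t+29.
Cancel t^2+10t+29 from numerator and denominator to get the reduced form.

(t^3+8t^2+92t+1120)/(t−9)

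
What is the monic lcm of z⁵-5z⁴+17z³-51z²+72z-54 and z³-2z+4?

z⁶-3z⁵+7z⁴-17z³-30z²+90z-108

Euclidean algorithm in ℚ[z]:
  z⁵-5z⁴+17z³-51z²+72z-54 = (z²-5z+19)(z³-2z+4) + (-65z²+130z-130)
  z³-2z+4 = (-(1/65)z-2/65)(-65z²+130z-130) + (0)
Last nonzero remainder: -65z²+130z-130. Dividing through by -65 gives the monic gcd z²-2z+2.
Then lcm(f, g) = f·g / gcd(f, g); expanding and making the result monic gives the answer.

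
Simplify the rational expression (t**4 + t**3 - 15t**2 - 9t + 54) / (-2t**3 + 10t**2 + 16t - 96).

(-t**3 + 2t**2 + 9t - 18)/(2t**2 - 16t + 32)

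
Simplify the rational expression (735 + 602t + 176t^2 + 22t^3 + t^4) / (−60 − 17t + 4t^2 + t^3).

By polynomial division,
  t^4 + 22t^3 + 176t^2 + 602t + 735 = (t + 18)(t^3 + 4t^2 − 17t − 60) + (121t^2 + 968t + 1815)
  t^3 + 4t^2 − 17t − 60 = ((1/121)t − 4/121)(121t^2 + 968t + 1815) + (0)
Last nonzero remainder: 121t^2 + 968t + 1815. Dividing through by 121 gives the monic gcd t^2 + 8t + 15.
Cancel t^2 + 8t + 15 from numerator and denominator to get the reduced form.

(49 + 14t + t^2)/(−4 + t)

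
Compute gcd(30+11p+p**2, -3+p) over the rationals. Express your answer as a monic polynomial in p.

1

Repeated division with remainder:
  p**2+11p+30 = (p+14)(p-3) + (72)
  p-3 = ((1/72)p-1/24)(72) + (0)
The last nonzero remainder is the constant 72, so the polynomials are coprime and gcd = 1.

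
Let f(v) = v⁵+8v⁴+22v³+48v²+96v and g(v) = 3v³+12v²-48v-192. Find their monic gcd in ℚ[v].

Euclidean algorithm in ℚ[v]:
  v⁵+8v⁴+22v³+48v²+96v = ((1/3)v²+(4/3)v+22/3)(3v³+12v²-48v-192) + (88v²+704v+1408)
  3v³+12v²-48v-192 = ((3/88)v-3/22)(88v²+704v+1408) + (0)
Last nonzero remainder: 88v²+704v+1408. Dividing through by 88 gives the monic gcd v²+8v+16.

v²+8v+16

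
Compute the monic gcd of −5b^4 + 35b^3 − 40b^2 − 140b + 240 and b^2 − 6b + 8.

Repeated division with remainder:
  −5b^4 + 35b^3 − 40b^2 − 140b + 240 = (−5b^2 + 5b + 30)(b^2 − 6b + 8) + (0)
The last nonzero remainder b^2 − 6b + 8 is already monic.

b^2 − 6b + 8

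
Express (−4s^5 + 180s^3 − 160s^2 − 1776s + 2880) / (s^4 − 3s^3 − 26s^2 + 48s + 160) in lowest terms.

By polynomial division,
  −4s^5 + 180s^3 − 160s^2 − 1776s + 2880 = (−4s − 12)(s^4 − 3s^3 − 26s^2 + 48s + 160) + (40s^3 − 280s^2 − 560s + 4800)
  s^4 − 3s^3 − 26s^2 + 48s + 160 = ((1/40)s + 1/10)(40s^3 − 280s^2 − 560s + 4800) + (16s^2 − 16s − 320)
  40s^3 − 280s^2 − 560s + 4800 = ((5/2)s − 15)(16s^2 − 16s − 320) + (0)
Last nonzero remainder: 16s^2 − 16s − 320. Dividing through by 16 gives the monic gcd s^2 − s − 20.
Cancel s^2 − s − 20 from numerator and denominator to get the reduced form.

(−4s^3 − 4s^2 + 96s − 144)/(s^2 − 2s − 8)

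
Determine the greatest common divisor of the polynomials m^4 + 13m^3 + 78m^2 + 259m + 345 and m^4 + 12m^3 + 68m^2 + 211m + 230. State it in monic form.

m^3 + 10m^2 + 48m + 115

Apply the Euclidean algorithm:
  m^4 + 13m^3 + 78m^2 + 259m + 345 = (m^4 + 12m^3 + 68m^2 + 211m + 230) + (m^3 + 10m^2 + 48m + 115)
  m^4 + 12m^3 + 68m^2 + 211m + 230 = (m + 2)(m^3 + 10m^2 + 48m + 115) + (0)
The last nonzero remainder m^3 + 10m^2 + 48m + 115 is already monic.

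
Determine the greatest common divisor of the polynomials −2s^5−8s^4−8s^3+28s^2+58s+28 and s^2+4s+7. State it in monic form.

Euclidean algorithm in ℚ[s]:
  −2s^5−8s^4−8s^3+28s^2+58s+28 = (−2s^3+6s+4)(s^2+4s+7) + (0)
The last nonzero remainder s^2+4s+7 is already monic.

s^2+4s+7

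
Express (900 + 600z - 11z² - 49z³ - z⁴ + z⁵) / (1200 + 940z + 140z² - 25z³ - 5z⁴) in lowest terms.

(15 + 2z - z²)/(20 + 5z)

Apply the Euclidean algorithm:
  z⁵ - z⁴ - 49z³ - 11z² + 600z + 900 = (-(1/5)z + 6/5)(-5z⁴ - 25z³ + 140z² + 940z + 1200) + (9z³ + 9z² - 288z - 540)
  -5z⁴ - 25z³ + 140z² + 940z + 1200 = (-(5/9)z - 20/9)(9z³ + 9z² - 288z - 540) + (0)
Last nonzero remainder: 9z³ + 9z² - 288z - 540. Dividing through by 9 gives the monic gcd z³ + z² - 32z - 60.
Cancel z³ + z² - 32z - 60 from numerator and denominator to get the reduced form.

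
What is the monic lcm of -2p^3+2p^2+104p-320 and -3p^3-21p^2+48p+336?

p^5+10p^4-35p^3-440p^2+304p+4480

Apply the Euclidean algorithm:
  -2p^3+2p^2+104p-320 = (2/3)(-3p^3-21p^2+48p+336) + (16p^2+72p-544)
  -3p^3-21p^2+48p+336 = (-(3/16)p-15/32)(16p^2+72p-544) + (-(81/4)p+81)
  16p^2+72p-544 = (-(64/81)p-544/81)(-(81/4)p+81) + (0)
Last nonzero remainder: -(81/4)p+81. Dividing through by -81/4 gives the monic gcd p-4.
Then lcm(f, g) = f·g / gcd(f, g); expanding and making the result monic gives the answer.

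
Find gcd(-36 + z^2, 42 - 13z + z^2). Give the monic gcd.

-6 + z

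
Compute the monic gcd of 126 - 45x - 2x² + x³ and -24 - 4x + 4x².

Repeated division with remainder:
  x³ - 2x² - 45x + 126 = ((1/4)x - 1/4)(4x² - 4x - 24) + (-40x + 120)
  4x² - 4x - 24 = (-(1/10)x - 1/5)(-40x + 120) + (0)
Last nonzero remainder: -40x + 120. Dividing through by -40 gives the monic gcd x - 3.

-3 + x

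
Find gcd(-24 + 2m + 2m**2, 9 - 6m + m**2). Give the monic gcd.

-3 + m

Repeated division with remainder:
  2m**2 + 2m - 24 = (2)(m**2 - 6m + 9) + (14m - 42)
  m**2 - 6m + 9 = ((1/14)m - 3/14)(14m - 42) + (0)
Last nonzero remainder: 14m - 42. Dividing through by 14 gives the monic gcd m - 3.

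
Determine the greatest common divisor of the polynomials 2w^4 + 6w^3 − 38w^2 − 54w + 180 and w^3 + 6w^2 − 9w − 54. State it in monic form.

w^2 − 9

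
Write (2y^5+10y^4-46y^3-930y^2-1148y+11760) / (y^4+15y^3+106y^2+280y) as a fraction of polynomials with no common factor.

(2y^2-20y+42)/(y)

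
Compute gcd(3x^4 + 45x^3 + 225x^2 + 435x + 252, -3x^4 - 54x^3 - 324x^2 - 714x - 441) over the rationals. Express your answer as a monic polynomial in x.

Euclidean algorithm in ℚ[x]:
  3x^4 + 45x^3 + 225x^2 + 435x + 252 = (-1)(-3x^4 - 54x^3 - 324x^2 - 714x - 441) + (-9x^3 - 99x^2 - 279x - 189)
  -3x^4 - 54x^3 - 324x^2 - 714x - 441 = ((1/3)x + 7/3)(-9x^3 - 99x^2 - 279x - 189) + (0)
Last nonzero remainder: -9x^3 - 99x^2 - 279x - 189. Dividing through by -9 gives the monic gcd x^3 + 11x^2 + 31x + 21.

x^3 + 11x^2 + 31x + 21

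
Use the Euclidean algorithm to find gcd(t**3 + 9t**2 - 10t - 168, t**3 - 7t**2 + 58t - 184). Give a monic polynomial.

Apply the Euclidean algorithm:
  t**3 + 9t**2 - 10t - 168 = (t**3 - 7t**2 + 58t - 184) + (16t**2 - 68t + 16)
  t**3 - 7t**2 + 58t - 184 = ((1/16)t - 11/64)(16t**2 - 68t + 16) + ((725/16)t - 725/4)
  16t**2 - 68t + 16 = ((256/725)t - 64/725)((725/16)t - 725/4) + (0)
Last nonzero remainder: (725/16)t - 725/4. Dividing through by 725/16 gives the monic gcd t - 4.

t - 4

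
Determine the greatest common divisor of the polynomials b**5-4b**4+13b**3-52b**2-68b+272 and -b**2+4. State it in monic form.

b**2-4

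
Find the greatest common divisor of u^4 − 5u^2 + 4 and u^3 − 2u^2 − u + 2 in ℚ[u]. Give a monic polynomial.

Apply the Euclidean algorithm:
  u^4 − 5u^2 + 4 = (u + 2)(u^3 − 2u^2 − u + 2) + (0)
The last nonzero remainder u^3 − 2u^2 − u + 2 is already monic.

u^3 − 2u^2 − u + 2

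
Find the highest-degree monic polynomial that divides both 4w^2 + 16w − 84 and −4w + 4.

Repeated division with remainder:
  4w^2 + 16w − 84 = (−w − 5)(−4w + 4) + (−64)
  −4w + 4 = ((1/16)w − 1/16)(−64) + (0)
The last nonzero remainder is the constant −64, so the polynomials are coprime and gcd = 1.

1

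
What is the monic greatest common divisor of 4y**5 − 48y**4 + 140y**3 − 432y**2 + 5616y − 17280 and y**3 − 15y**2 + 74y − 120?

Euclidean algorithm in ℚ[y]:
  4y**5 − 48y**4 + 140y**3 − 432y**2 + 5616y − 17280 = (4y**2 + 12y + 24)(y**3 − 15y**2 + 74y − 120) + (−480y**2 + 5280y − 14400)
  y**3 − 15y**2 + 74y − 120 = (−(1/480)y + 1/120)(−480y**2 + 5280y − 14400) + (0)
Last nonzero remainder: −480y**2 + 5280y − 14400. Dividing through by −480 gives the monic gcd y**2 − 11y + 30.

y**2 − 11y + 30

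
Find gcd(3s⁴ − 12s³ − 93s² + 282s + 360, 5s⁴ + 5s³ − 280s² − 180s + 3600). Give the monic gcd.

By polynomial division,
  3s⁴ − 12s³ − 93s² + 282s + 360 = (3/5)(5s⁴ + 5s³ − 280s² − 180s + 3600) + (−15s³ + 75s² + 390s − 1800)
  5s⁴ + 5s³ − 280s² − 180s + 3600 = (−(1/3)s − 2)(−15s³ + 75s² + 390s − 1800) + (0)
Last nonzero remainder: −15s³ + 75s² + 390s − 1800. Dividing through by −15 gives the monic gcd s³ − 5s² − 26s + 120.

s³ − 5s² − 26s + 120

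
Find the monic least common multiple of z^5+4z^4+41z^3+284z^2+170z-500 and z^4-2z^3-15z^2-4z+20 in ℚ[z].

Apply the Euclidean algorithm:
  z^5+4z^4+41z^3+284z^2+170z-500 = (z+6)(z^4-2z^3-15z^2-4z+20) + (68z^3+378z^2+174z-620)
  z^4-2z^3-15z^2-4z+20 = ((1/68)z-257/2312)(68z^3+378z^2+174z-620) + ((28275/1156)z^2+(28275/1156)z-28275/578)
  68z^3+378z^2+174z-620 = ((78608/28275)z+71672/5655)((28275/1156)z^2+(28275/1156)z-28275/578) + (0)
Last nonzero remainder: (28275/1156)z^2+(28275/1156)z-28275/578. Dividing through by 28275/1156 gives the monic gcd z^2+z-2.
Then lcm(f, g) = f·g / gcd(f, g); expanding and making the result monic gives the answer.

z^7+z^6+19z^5+121z^4-1092z^3-3850z^2-200z+5000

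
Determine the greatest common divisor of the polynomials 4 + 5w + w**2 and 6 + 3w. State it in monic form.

1

By polynomial division,
  w**2 + 5w + 4 = ((1/3)w + 1)(3w + 6) + (-2)
  3w + 6 = (-(3/2)w - 3)(-2) + (0)
The last nonzero remainder is the constant -2, so the polynomials are coprime and gcd = 1.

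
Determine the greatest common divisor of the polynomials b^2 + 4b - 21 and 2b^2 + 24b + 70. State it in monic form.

Euclidean algorithm in ℚ[b]:
  b^2 + 4b - 21 = (1/2)(2b^2 + 24b + 70) + (-8b - 56)
  2b^2 + 24b + 70 = (-(1/4)b - 5/4)(-8b - 56) + (0)
Last nonzero remainder: -8b - 56. Dividing through by -8 gives the monic gcd b + 7.

b + 7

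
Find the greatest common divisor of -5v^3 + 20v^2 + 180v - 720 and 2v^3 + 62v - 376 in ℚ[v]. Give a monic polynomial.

v - 4

Euclidean algorithm in ℚ[v]:
  -5v^3 + 20v^2 + 180v - 720 = (-5/2)(2v^3 + 62v - 376) + (20v^2 + 335v - 1660)
  2v^3 + 62v - 376 = ((1/10)v - 67/40)(20v^2 + 335v - 1660) + ((6313/8)v - 6313/2)
  20v^2 + 335v - 1660 = ((160/6313)v + 3320/6313)((6313/8)v - 6313/2) + (0)
Last nonzero remainder: (6313/8)v - 6313/2. Dividing through by 6313/8 gives the monic gcd v - 4.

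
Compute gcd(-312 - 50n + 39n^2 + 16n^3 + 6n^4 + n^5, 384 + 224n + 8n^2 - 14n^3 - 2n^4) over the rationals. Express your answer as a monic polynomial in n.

12 + 7n + n^2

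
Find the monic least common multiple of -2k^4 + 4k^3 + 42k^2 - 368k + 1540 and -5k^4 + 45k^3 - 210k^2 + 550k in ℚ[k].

k^5 - 2k^4 - 21k^3 + 184k^2 - 770k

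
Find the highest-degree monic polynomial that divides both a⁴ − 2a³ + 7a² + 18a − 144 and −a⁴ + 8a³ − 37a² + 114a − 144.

Apply the Euclidean algorithm:
  a⁴ − 2a³ + 7a² + 18a − 144 = (−1)(−a⁴ + 8a³ − 37a² + 114a − 144) + (6a³ − 30a² + 132a − 288)
  −a⁴ + 8a³ − 37a² + 114a − 144 = (−(1/6)a + 1/2)(6a³ − 30a² + 132a − 288) + (0)
Last nonzero remainder: 6a³ − 30a² + 132a − 288. Dividing through by 6 gives the monic gcd a³ − 5a² + 22a − 48.

a³ − 5a² + 22a − 48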